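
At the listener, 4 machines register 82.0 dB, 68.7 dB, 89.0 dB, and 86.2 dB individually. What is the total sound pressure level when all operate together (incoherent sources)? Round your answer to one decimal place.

91.4 dB

Incoherent sources combine by intensity addition: L_total = 10·log₁₀(Σ 10^(L_i/10)).
Σ 10^(L/10) = 10^(82.0/10) + 10^(68.7/10) + 10^(89.0/10) + 10^(86.2/10) = 1.377e+09.
L_total = 10·log₁₀(1.377e+09) = 91.39 dB.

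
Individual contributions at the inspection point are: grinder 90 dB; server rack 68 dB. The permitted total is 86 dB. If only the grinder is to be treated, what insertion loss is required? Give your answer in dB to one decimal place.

4.1 dB

Fixed contribution from the other source: Σ 10^(L/10) = 10^(68/10) = 6.310e+06 (68.00 dB).
The limit corresponds to 10^(86/10) = 3.981e+08; subtracting the fixed part leaves 3.918e+08 for the grinder, i.e. 85.93 dB.
Required insertion loss = 90 − 85.93 = 4.07 dB.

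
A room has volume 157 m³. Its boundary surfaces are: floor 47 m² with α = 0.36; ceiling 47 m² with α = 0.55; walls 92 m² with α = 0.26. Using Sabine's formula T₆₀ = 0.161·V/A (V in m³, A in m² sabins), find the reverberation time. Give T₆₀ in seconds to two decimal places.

0.38 s

A = Σ Sᵢαᵢ = 47·0.36 + 47·0.55 + 92·0.26 = 66.69 m².
T₆₀ = 0.161·V/A = 0.161·157/66.69 = 0.379 s.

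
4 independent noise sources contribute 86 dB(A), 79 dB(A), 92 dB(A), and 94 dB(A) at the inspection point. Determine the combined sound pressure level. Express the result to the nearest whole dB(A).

For uncorrelated sources the intensities add, so convert each level to linear form, sum, and take 10·log₁₀ of the total.
Σ 10^(L/10) = 10^(86/10) + 10^(79/10) + 10^(92/10) + 10^(94/10) = 4.574e+09.
L_total = 10·log₁₀(4.574e+09) = 96.60 dB(A).

97 dB(A)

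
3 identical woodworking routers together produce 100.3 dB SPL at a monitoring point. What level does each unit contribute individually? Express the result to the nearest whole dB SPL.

Dividing the total intensity by 3 lowers the level by 10·log₁₀ 3 = 4.771 dB: L₁ = 100.3 − 4.771.

96 dB SPL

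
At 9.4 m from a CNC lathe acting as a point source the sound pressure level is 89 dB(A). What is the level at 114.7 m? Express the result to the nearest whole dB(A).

For a point source, L₂ = L₁ − 20·log₁₀(r₂/r₁).
L₂ = 89 − 20·log₁₀(114.7/9.4) = 89 − 21.729 = 67.27 dB(A).

67 dB(A)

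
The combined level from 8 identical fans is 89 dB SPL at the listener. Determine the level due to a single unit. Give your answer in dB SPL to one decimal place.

80.0 dB SPL

Dividing the total intensity by 8 lowers the level by 10·log₁₀ 8 = 9.031 dB: L₁ = 89 − 9.031.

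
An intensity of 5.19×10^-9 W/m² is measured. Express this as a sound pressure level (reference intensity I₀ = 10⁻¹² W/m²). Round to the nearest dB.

L = 10·log₁₀(I/I₀) = 10·log₁₀(5.19×10^-9/10⁻¹²) = 10·log₁₀(5.19×10^3).
L = 10·(0.7152 + 3) = 37.15 dB.

37 dB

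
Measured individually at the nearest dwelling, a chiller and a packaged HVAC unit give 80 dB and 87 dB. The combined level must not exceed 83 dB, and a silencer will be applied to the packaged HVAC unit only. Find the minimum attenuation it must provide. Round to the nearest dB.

The untreated sources together contribute 10^(80/10) = 1.000e+08, i.e. 80.00 dB.
The limit corresponds to 10^(83/10) = 1.995e+08; subtracting the fixed part leaves 9.953e+07 for the packaged HVAC unit, i.e. 79.98 dB.
So the packaged HVAC unit must be reduced from 87 to 79.98 dB: IL = 7.02 dB.

7 dB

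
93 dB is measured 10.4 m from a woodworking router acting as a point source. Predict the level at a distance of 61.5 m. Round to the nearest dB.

Point-source attenuation: ΔL = 20·log₁₀(r₂/r₁) = 20·log₁₀(61.5/10.4) = 15.437 dB.
L₂ = 93 − 20·log₁₀(61.5/10.4) = 93 − 15.437 = 77.56 dB.

78 dB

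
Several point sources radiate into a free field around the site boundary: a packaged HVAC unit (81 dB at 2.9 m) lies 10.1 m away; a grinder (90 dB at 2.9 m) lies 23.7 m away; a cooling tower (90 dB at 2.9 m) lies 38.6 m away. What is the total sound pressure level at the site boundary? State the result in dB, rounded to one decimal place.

74.9 dB

Apply inverse-square spreading to bring every level to the receiver, then sum 10^(L/10).
packaged HVAC unit: 81 − 20·log₁₀(10.1/2.9) = 81 − 10.84 = 70.16 dB.
grinder: 90 − 20·log₁₀(23.7/2.9) = 90 − 18.25 = 71.75 dB.
cooling tower: 90 − 20·log₁₀(38.6/2.9) = 90 − 22.48 = 67.52 dB.
Σ 10^(L/10) = 3.100e+07 → L_total = 10·log₁₀(3.100e+07) = 74.91 dB.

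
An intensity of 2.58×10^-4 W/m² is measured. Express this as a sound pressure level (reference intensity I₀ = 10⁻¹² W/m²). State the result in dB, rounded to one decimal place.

I/I₀ = 2.58×10^-4/10⁻¹² = 2.58×10^8, and L = 10·log₁₀(I/I₀).
L = 10·(0.4116 + 8) = 84.12 dB.

84.1 dB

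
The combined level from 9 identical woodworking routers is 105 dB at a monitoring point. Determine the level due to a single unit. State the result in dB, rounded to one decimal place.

9 equal contributions raise the level by 10·log₁₀ 9 = 9.542 dB, so each unit alone gives 105 − 9.542.

95.5 dB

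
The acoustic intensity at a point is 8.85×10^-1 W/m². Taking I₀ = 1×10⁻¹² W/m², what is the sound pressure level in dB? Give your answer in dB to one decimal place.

I/I₀ = 8.85×10^-1/10⁻¹² = 8.85×10^11, and L = 10·log₁₀(I/I₀).
L = 10·(0.9469 + 11) = 119.47 dB.

119.5 dB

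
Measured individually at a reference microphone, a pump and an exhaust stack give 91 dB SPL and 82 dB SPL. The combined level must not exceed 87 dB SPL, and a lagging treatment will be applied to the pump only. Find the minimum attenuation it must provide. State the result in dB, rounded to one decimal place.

5.7 dB

The untreated sources together contribute 10^(82/10) = 1.585e+08, i.e. 82.00 dB SPL.
The limit corresponds to 10^(87/10) = 5.012e+08; subtracting the fixed part leaves 3.427e+08 for the pump, i.e. 85.35 dB SPL.
So the pump must be reduced from 91 to 85.35 dB SPL: IL = 5.65 dB.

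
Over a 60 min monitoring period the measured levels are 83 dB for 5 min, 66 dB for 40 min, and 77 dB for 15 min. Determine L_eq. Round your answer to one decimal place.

The energy average is taken in the linear domain: L_eq = 10·log₁₀[(Σ tᵢ·10^(Lᵢ/10))/T], T = 60 min.
Σ tᵢ·10^(Lᵢ/10) = 5·10^(83/10) + 40·10^(66/10) + 15·10^(77/10) = 1.909e+09.
L_eq = 10·log₁₀(1.909e+09/60) = 75.03 dB.

75.0 dB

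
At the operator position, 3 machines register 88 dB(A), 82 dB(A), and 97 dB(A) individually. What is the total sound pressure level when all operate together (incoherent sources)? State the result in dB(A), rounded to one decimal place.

For uncorrelated sources the intensities add, so convert each level to linear form, sum, and take 10·log₁₀ of the total.
Σ 10^(L/10) = 10^(88/10) + 10^(82/10) + 10^(97/10) = 5.801e+09.
L_total = 10·log₁₀(5.801e+09) = 97.64 dB(A).

97.6 dB(A)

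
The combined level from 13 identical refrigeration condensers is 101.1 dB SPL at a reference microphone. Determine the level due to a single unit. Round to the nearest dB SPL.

90 dB SPL

Dividing the total intensity by 13 lowers the level by 10·log₁₀ 13 = 11.139 dB: L₁ = 101.1 − 11.139.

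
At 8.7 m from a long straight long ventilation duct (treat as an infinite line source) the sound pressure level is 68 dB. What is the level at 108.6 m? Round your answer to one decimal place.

57.0 dB

Line-source attenuation: ΔL = 10·log₁₀(r₂/r₁) = 10·log₁₀(108.6/8.7) = 10.963 dB.
L₂ = 68 − 10·log₁₀(108.6/8.7) = 68 − 10.963 = 57.04 dB.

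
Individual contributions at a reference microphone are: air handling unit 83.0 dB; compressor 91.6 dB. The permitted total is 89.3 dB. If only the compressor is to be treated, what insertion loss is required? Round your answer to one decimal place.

The untreated sources together contribute 10^(83.0/10) = 1.995e+08, i.e. 83.00 dB.
The limit corresponds to 10^(89.3/10) = 8.511e+08; subtracting the fixed part leaves 6.516e+08 for the compressor, i.e. 88.14 dB.
Required insertion loss = 91.6 − 88.14 = 3.46 dB.

3.5 dB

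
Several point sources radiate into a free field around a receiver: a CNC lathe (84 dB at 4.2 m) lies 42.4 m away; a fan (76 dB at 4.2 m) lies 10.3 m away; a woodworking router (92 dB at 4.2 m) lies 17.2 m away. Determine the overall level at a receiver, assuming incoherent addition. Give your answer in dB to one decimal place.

Apply inverse-square spreading to bring every level to the receiver, then sum 10^(L/10).
CNC lathe: 84 − 20·log₁₀(42.4/4.2) = 84 − 20.08 = 63.92 dB.
fan: 76 − 20·log₁₀(10.3/4.2) = 76 − 7.79 = 68.21 dB.
woodworking router: 92 − 20·log₁₀(17.2/4.2) = 92 − 12.25 = 79.75 dB.
Σ 10^(L/10) = 1.036e+08 → L_total = 10·log₁₀(1.036e+08) = 80.15 dB.

80.2 dB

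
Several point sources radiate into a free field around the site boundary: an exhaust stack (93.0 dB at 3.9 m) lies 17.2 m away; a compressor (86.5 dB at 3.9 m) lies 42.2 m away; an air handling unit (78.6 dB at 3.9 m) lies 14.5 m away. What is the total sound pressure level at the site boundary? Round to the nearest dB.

80 dB

First find each source's level at the receiver (point-source: −20·log₁₀(r/r_ref)), then combine on an intensity basis.
exhaust stack: 93.0 − 20·log₁₀(17.2/3.9) = 93.0 − 12.89 = 80.11 dB.
compressor: 86.5 − 20·log₁₀(42.2/3.9) = 86.5 − 20.68 = 65.82 dB.
air handling unit: 78.6 − 20·log₁₀(14.5/3.9) = 78.6 − 11.41 = 67.19 dB.
Σ 10^(L/10) = 1.116e+08 → L_total = 10·log₁₀(1.116e+08) = 80.48 dB.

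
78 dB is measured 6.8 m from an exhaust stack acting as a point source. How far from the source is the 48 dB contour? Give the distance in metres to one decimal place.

For a point source L₁ − L₂ = 20·log₁₀(r₂/r₁), so r₂ = r₁·10^((L₁−L₂)/20).
r₂ = 6.8·10^((78−48)/20) = 6.8·10^(30.0/20) = 215.03 m.

215.0 m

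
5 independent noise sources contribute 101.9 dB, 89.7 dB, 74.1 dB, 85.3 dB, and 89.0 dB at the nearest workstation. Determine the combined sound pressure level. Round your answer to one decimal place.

For uncorrelated sources the intensities add, so convert each level to linear form, sum, and take 10·log₁₀ of the total.
Σ 10^(L/10) = 10^(101.9/10) + 10^(89.7/10) + 10^(74.1/10) + 10^(85.3/10) + 10^(89.0/10) = 1.758e+10.
L_total = 10·log₁₀(1.758e+10) = 102.45 dB.

102.5 dB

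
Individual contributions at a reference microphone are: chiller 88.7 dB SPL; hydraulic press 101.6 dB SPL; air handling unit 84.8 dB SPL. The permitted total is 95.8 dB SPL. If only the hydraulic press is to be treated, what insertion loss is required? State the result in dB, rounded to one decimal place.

The untreated sources together contribute 10^(88.7/10) + 10^(84.8/10) = 1.043e+09, i.e. 90.18 dB SPL.
The limit corresponds to 10^(95.8/10) = 3.802e+09; subtracting the fixed part leaves 2.759e+09 for the hydraulic press, i.e. 94.41 dB SPL.
So the hydraulic press must be reduced from 101.6 to 94.41 dB SPL: IL = 7.19 dB.

7.2 dB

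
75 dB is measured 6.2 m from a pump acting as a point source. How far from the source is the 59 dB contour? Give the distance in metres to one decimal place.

Point-source spreading drops the level by 20·log₁₀(r₂/r₁); inverting, r₂/r₁ = 10^(ΔL/20).
r₂ = 6.2·10^((75−59)/20) = 6.2·10^(16.0/20) = 39.12 m.

39.1 m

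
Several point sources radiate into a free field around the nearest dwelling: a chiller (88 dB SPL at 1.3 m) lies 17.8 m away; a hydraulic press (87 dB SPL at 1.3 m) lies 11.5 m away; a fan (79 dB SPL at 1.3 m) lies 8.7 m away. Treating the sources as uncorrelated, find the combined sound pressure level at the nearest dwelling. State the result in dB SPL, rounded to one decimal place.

70.6 dB SPL

First find each source's level at the receiver (point-source: −20·log₁₀(r/r_ref)), then combine on an intensity basis.
chiller: 88 − 20·log₁₀(17.8/1.3) = 88 − 22.73 = 65.27 dB SPL.
hydraulic press: 87 − 20·log₁₀(11.5/1.3) = 87 − 18.94 = 68.06 dB SPL.
fan: 79 − 20·log₁₀(8.7/1.3) = 79 − 16.51 = 62.49 dB SPL.
Σ 10^(L/10) = 1.154e+07 → L_total = 10·log₁₀(1.154e+07) = 70.62 dB SPL.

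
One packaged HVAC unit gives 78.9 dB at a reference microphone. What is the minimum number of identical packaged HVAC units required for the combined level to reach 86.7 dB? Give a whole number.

The shortfall is 86.7 − 78.9 = 7.8 dB, and N units add 10·log₁₀ N, so need 10·log₁₀ N ≥ 7.8.
N ≥ 10^(7.8/10) = 6.026, so N = 7.

7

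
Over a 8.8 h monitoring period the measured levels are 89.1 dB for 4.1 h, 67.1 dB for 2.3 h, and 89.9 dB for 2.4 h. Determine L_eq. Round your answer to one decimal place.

Weight each interval's intensity by its duration and average over T = 8.8 h:
Σ tᵢ·10^(Lᵢ/10) = 4.1·10^(89.1/10) + 2.3·10^(67.1/10) + 2.4·10^(89.9/10) = 5.690e+09.
L_eq = 10·log₁₀(5.690e+09/8.8) = 88.11 dB.

88.1 dB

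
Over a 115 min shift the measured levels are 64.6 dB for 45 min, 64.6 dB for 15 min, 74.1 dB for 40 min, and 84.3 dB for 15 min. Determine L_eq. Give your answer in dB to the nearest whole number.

Weight each interval's intensity by its duration and average over T = 115 min:
Σ tᵢ·10^(Lᵢ/10) = 45·10^(64.6/10) + 15·10^(64.6/10) + 40·10^(74.1/10) + 15·10^(84.3/10) = 5.239e+09.
L_eq = 10·log₁₀(5.239e+09/115) = 76.59 dB.

77 dB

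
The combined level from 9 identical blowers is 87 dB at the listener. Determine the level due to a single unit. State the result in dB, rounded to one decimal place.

Dividing the total intensity by 9 lowers the level by 10·log₁₀ 9 = 9.542 dB: L₁ = 87 − 9.542.

77.5 dB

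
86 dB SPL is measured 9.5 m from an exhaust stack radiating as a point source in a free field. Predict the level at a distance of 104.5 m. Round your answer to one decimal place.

Point-source attenuation: ΔL = 20·log₁₀(r₂/r₁) = 20·log₁₀(104.5/9.5) = 20.828 dB.
L₂ = 86 − 20·log₁₀(104.5/9.5) = 86 − 20.828 = 65.17 dB SPL.

65.2 dB SPL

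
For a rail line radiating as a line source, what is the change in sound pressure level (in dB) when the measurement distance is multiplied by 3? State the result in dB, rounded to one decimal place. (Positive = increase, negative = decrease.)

-4.8 dB

Line-source spreading: ΔL = −10·log₁₀(r₂/r₁).
ΔL = −10·log₁₀(3) = -4.77 dB.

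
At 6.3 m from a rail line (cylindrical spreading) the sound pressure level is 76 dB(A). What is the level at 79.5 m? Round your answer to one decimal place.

65.0 dB(A)

Cylindrical spreading from a line source gives a 10·log₁₀(r₂/r₁) drop.
L₂ = 76 − 10·log₁₀(79.5/6.3) = 76 − 11.010 = 64.99 dB(A).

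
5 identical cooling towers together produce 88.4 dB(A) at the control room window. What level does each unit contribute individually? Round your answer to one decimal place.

Dividing the total intensity by 5 lowers the level by 10·log₁₀ 5 = 6.990 dB: L₁ = 88.4 − 6.990.

81.4 dB(A)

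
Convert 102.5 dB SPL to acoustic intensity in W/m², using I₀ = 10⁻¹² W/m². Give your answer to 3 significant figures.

I = I₀·10^(L/10) = 10⁻¹² × 10^(102.5/10) = 10^(-1.750).

0.0178 W/m²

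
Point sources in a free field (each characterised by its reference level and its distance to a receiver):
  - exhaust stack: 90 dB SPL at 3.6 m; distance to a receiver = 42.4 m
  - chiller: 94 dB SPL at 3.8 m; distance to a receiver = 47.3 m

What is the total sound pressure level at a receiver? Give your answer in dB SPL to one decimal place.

First find each source's level at the receiver (point-source: −20·log₁₀(r/r_ref)), then combine on an intensity basis.
exhaust stack: 90 − 20·log₁₀(42.4/3.6) = 90 − 21.42 = 68.58 dB SPL.
chiller: 94 − 20·log₁₀(47.3/3.8) = 94 − 21.90 = 72.10 dB SPL.
Σ 10^(L/10) = 2.342e+07 → L_total = 10·log₁₀(2.342e+07) = 73.70 dB SPL.

73.7 dB SPL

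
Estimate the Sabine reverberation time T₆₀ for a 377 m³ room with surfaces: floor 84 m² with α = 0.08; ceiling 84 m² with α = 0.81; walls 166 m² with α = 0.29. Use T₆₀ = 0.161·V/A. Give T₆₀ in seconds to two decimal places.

0.49 s

Summing Sᵢαᵢ: 84·0.08 + 84·0.81 + 166·0.29 = 122.90 m².
T₆₀ = 0.161·V/A = 0.161·377/122.90 = 0.494 s.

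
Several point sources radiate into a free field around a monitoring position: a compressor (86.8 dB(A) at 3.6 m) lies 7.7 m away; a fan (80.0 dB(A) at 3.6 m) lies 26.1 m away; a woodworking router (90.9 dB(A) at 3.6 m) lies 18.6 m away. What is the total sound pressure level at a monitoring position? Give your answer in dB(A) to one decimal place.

First find each source's level at the receiver (point-source: −20·log₁₀(r/r_ref)), then combine on an intensity basis.
compressor: 86.8 − 20·log₁₀(7.7/3.6) = 86.8 − 6.60 = 80.20 dB(A).
fan: 80.0 − 20·log₁₀(26.1/3.6) = 80.0 − 17.21 = 62.79 dB(A).
woodworking router: 90.9 − 20·log₁₀(18.6/3.6) = 90.9 − 14.26 = 76.64 dB(A).
Σ 10^(L/10) = 1.526e+08 → L_total = 10·log₁₀(1.526e+08) = 81.84 dB(A).

81.8 dB(A)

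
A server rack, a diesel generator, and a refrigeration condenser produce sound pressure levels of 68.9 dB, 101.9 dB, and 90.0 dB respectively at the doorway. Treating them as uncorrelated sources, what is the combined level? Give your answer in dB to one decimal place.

For uncorrelated sources the intensities add, so convert each level to linear form, sum, and take 10·log₁₀ of the total.
Σ 10^(L/10) = 10^(68.9/10) + 10^(101.9/10) + 10^(90.0/10) = 1.650e+10.
L_total = 10·log₁₀(1.650e+10) = 102.17 dB.

102.2 dB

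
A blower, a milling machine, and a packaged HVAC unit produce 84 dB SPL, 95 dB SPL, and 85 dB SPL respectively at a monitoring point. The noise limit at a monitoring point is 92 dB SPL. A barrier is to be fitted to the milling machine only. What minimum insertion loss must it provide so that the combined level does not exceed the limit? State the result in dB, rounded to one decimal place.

Fixed contribution from the other sources: Σ 10^(L/10) = 10^(84/10) + 10^(85/10) = 5.674e+08 (87.54 dB SPL).
To meet 92 dB SPL overall, the treated milling machine may contribute at most 10^(92/10) − 5.674e+08 = 1.017e+09, i.e. 90.08 dB SPL.
Required insertion loss = 95 − 90.08 = 4.92 dB.

4.9 dB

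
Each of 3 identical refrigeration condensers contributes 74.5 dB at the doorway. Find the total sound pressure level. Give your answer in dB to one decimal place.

79.3 dB

L_total = L₁ + 10·log₁₀ N for N identical incoherent sources.
L_total = 74.5 + 10·log₁₀(3) = 74.5 + 4.771 = 79.27 dB.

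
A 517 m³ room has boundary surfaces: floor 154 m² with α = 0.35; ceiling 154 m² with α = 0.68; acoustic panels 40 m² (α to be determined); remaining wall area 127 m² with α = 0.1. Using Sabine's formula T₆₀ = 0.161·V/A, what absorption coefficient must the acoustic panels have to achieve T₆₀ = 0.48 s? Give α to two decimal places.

0.05

A = 0.161·V/T₆₀ = 0.161·517/0.48 = 173.41 m² sabins.
Absorption from the other surfaces = 154·0.35 + 154·0.68 + 127·0.1 = 171.32 m², so the acoustic panels must supply 2.09 m² over 40 m².
α = 2.09/40 = 0.052.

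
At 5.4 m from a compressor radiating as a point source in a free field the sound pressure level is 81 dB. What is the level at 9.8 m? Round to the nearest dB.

Point-source attenuation: ΔL = 20·log₁₀(r₂/r₁) = 20·log₁₀(9.8/5.4) = 5.177 dB.
L₂ = 81 − 20·log₁₀(9.8/5.4) = 81 − 5.177 = 75.82 dB.

76 dB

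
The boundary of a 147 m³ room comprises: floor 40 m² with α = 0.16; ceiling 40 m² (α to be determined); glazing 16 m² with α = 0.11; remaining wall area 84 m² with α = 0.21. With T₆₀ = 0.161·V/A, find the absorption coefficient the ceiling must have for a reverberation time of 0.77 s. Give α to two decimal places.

Required total absorption A = 0.161·147/0.77 = 30.74 m².
Absorption from the other surfaces = 40·0.16 + 16·0.11 + 84·0.21 = 25.80 m², so the ceiling must supply 4.94 m² over 40 m².
α = 4.94/40 = 0.123.

0.12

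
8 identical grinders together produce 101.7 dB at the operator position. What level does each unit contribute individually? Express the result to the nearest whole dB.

Dividing the total intensity by 8 lowers the level by 10·log₁₀ 8 = 9.031 dB: L₁ = 101.7 − 9.031.

93 dB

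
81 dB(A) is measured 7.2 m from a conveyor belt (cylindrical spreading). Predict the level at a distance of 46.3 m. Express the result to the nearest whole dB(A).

73 dB(A)

For a line source, L₂ = L₁ − 10·log₁₀(r₂/r₁).
L₂ = 81 − 10·log₁₀(46.3/7.2) = 81 − 8.082 = 72.92 dB(A).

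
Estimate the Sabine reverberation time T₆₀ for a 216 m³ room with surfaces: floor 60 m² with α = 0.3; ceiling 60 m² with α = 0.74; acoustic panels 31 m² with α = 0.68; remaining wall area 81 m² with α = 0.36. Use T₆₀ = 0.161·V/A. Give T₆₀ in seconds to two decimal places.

Total absorption A = 60·0.3 + 60·0.74 + 31·0.68 + 81·0.36 = 112.64 m² sabins.
T₆₀ = 0.161·V/A = 0.161·216/112.64 = 0.309 s.

0.31 s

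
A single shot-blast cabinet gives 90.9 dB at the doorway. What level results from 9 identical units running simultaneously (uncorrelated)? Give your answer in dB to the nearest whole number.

With 9 equal, uncorrelated contributions the intensity is 9× that of one unit, giving a rise of 10·log₁₀ 9.
L_total = 90.9 + 10·log₁₀(9) = 90.9 + 9.542 = 100.44 dB.

100 dB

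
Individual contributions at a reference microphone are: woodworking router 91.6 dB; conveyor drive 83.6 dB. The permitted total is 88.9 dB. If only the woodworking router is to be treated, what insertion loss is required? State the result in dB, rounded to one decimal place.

4.2 dB

The untreated sources together contribute 10^(83.6/10) = 2.291e+08, i.e. 83.60 dB.
To meet 88.9 dB overall, the treated woodworking router may contribute at most 10^(88.9/10) − 2.291e+08 = 5.472e+08, i.e. 87.38 dB.
Required insertion loss = 91.6 − 87.38 = 4.22 dB.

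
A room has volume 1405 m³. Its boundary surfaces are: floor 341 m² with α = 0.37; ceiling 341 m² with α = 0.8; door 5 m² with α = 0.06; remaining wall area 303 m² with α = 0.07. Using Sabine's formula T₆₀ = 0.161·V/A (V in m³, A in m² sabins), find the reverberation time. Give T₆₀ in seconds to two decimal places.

0.54 s

A = Σ Sᵢαᵢ = 341·0.37 + 341·0.8 + 5·0.06 + 303·0.07 = 420.48 m².
T₆₀ = 0.161 × 1405 / 420.48 = 0.538 s.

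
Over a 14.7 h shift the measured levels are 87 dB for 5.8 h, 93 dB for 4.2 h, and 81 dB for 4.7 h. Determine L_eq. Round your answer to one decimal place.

89.1 dB

Weight each interval's intensity by its duration and average over T = 14.7 h:
Σ tᵢ·10^(Lᵢ/10) = 5.8·10^(87/10) + 4.2·10^(93/10) + 4.7·10^(81/10) = 1.188e+10.
L_eq = 10·log₁₀(1.188e+10/14.7) = 89.07 dB.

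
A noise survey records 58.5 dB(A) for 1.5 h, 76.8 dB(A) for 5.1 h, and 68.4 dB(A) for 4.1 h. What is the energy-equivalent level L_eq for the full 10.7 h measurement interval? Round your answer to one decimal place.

Weight each interval's intensity by its duration and average over T = 10.7 h:
Σ tᵢ·10^(Lᵢ/10) = 1.5·10^(58.5/10) + 5.1·10^(76.8/10) + 4.1·10^(68.4/10) = 2.735e+08.
L_eq = 10·log₁₀(2.735e+08/10.7) = 74.08 dB(A).

74.1 dB(A)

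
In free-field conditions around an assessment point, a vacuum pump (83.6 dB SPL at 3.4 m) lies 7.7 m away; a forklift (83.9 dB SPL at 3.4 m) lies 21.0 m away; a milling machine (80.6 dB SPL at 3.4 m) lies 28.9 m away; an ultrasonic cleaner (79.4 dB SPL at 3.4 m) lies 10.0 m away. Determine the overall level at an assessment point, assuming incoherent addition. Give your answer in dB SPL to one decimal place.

Apply inverse-square spreading to bring every level to the receiver, then sum 10^(L/10).
vacuum pump: 83.6 − 20·log₁₀(7.7/3.4) = 83.6 − 7.10 = 76.50 dB SPL.
forklift: 83.9 − 20·log₁₀(21.0/3.4) = 83.9 − 15.81 = 68.09 dB SPL.
milling machine: 80.6 − 20·log₁₀(28.9/3.4) = 80.6 − 18.59 = 62.01 dB SPL.
ultrasonic cleaner: 79.4 − 20·log₁₀(10.0/3.4) = 79.4 − 9.37 = 70.03 dB SPL.
Σ 10^(L/10) = 6.276e+07 → L_total = 10·log₁₀(6.276e+07) = 77.98 dB SPL.

78.0 dB SPL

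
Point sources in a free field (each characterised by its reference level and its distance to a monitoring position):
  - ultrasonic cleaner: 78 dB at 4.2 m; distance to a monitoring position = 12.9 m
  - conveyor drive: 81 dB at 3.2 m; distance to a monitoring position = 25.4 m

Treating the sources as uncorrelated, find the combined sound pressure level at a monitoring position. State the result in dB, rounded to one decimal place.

Propagate each source to the receiver with L = L_ref − 20·log₁₀(r/r_ref), then add intensities.
ultrasonic cleaner: 78 − 20·log₁₀(12.9/4.2) = 78 − 9.75 = 68.25 dB.
conveyor drive: 81 − 20·log₁₀(25.4/3.2) = 81 − 17.99 = 63.01 dB.
Σ 10^(L/10) = 8.687e+06 → L_total = 10·log₁₀(8.687e+06) = 69.39 dB.

69.4 dB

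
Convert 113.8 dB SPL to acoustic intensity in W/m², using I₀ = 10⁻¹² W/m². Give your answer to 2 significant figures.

L = 10·log₁₀(I/I₀) ⇒ I = I₀·10^(L/10) = 10⁻¹² × 10^11.38.

0.24 W/m²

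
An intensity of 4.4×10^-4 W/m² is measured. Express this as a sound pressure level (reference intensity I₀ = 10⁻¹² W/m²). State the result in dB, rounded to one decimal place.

86.4 dB

I/I₀ = 4.4×10^-4/10⁻¹² = 4.4×10^8, and L = 10·log₁₀(I/I₀).
L = 10·(0.6435 + 8) = 86.43 dB.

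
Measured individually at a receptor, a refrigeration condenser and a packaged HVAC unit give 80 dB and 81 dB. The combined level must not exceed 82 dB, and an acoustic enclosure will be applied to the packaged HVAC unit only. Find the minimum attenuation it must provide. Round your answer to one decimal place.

3.3 dB

The untreated sources together contribute 10^(80/10) = 1.000e+08, i.e. 80.00 dB.
The limit corresponds to 10^(82/10) = 1.585e+08; subtracting the fixed part leaves 5.849e+07 for the packaged HVAC unit, i.e. 77.67 dB.
So the packaged HVAC unit must be reduced from 81 to 77.67 dB: IL = 3.33 dB.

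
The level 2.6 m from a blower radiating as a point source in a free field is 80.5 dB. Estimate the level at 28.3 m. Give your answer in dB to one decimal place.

59.8 dB

For a point source, L₂ = L₁ − 20·log₁₀(r₂/r₁).
L₂ = 80.5 − 20·log₁₀(28.3/2.6) = 80.5 − 20.736 = 59.76 dB.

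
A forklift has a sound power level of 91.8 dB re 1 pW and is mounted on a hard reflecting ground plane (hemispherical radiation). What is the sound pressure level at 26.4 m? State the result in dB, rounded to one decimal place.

The power spreads over a hemisphere of area 2π·r², so L_p = L_w − 10·log₁₀(2π·r²).
2π·r² = 4379 m², 10·log₁₀ of that is 36.414 dB.
L_p = 91.8 − 36.414 = 55.39 dB.

55.4 dB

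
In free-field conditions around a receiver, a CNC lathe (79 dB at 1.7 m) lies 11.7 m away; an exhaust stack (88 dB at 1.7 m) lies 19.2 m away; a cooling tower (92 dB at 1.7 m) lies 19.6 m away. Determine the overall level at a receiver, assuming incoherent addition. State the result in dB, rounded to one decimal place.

72.7 dB

First find each source's level at the receiver (point-source: −20·log₁₀(r/r_ref)), then combine on an intensity basis.
CNC lathe: 79 − 20·log₁₀(11.7/1.7) = 79 − 16.75 = 62.25 dB.
exhaust stack: 88 − 20·log₁₀(19.2/1.7) = 88 − 21.06 = 66.94 dB.
cooling tower: 92 − 20·log₁₀(19.6/1.7) = 92 − 21.24 = 70.76 dB.
Σ 10^(L/10) = 1.855e+07 → L_total = 10·log₁₀(1.855e+07) = 72.68 dB.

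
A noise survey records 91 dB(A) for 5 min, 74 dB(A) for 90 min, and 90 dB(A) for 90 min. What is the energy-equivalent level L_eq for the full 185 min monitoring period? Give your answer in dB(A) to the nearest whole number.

The energy average is taken in the linear domain: L_eq = 10·log₁₀[(Σ tᵢ·10^(Lᵢ/10))/T], T = 185 min.
Σ tᵢ·10^(Lᵢ/10) = 5·10^(91/10) + 90·10^(74/10) + 90·10^(90/10) = 9.856e+10.
L_eq = 10·log₁₀(9.856e+10/185) = 87.27 dB(A).

87 dB(A)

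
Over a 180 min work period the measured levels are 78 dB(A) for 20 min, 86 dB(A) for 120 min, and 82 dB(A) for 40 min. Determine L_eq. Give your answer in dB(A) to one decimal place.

84.9 dB(A)

L_eq = 10·log₁₀[(1/T)·Σ tᵢ·10^(Lᵢ/10)] with T = 180 min.
Σ tᵢ·10^(Lᵢ/10) = 20·10^(78/10) + 120·10^(86/10) + 40·10^(82/10) = 5.537e+10.
L_eq = 10·log₁₀(5.537e+10/180) = 84.88 dB(A).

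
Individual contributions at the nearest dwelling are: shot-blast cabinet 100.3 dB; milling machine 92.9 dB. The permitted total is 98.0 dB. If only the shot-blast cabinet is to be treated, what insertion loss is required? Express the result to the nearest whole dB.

4 dB

Everything except the shot-blast cabinet sums to 10^(92.9/10) = 1.950e+09 in linear terms, 92.90 dB.
To meet 98.0 dB overall, the treated shot-blast cabinet may contribute at most 10^(98.0/10) − 1.950e+09 = 4.360e+09, i.e. 96.39 dB.
So the shot-blast cabinet must be reduced from 100.3 to 96.39 dB: IL = 3.91 dB.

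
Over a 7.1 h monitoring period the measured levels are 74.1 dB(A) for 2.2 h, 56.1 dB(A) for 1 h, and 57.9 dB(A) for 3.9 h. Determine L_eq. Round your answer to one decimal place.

69.2 dB(A)

L_eq = 10·log₁₀[(1/T)·Σ tᵢ·10^(Lᵢ/10)] with T = 7.1 h.
Σ tᵢ·10^(Lᵢ/10) = 2.2·10^(74.1/10) + 1·10^(56.1/10) + 3.9·10^(57.9/10) = 5.936e+07.
L_eq = 10·log₁₀(5.936e+07/7.1) = 69.22 dB(A).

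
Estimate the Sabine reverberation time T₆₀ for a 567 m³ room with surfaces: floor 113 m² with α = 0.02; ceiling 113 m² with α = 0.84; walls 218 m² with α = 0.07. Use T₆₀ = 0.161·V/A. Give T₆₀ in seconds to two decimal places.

Summing Sᵢαᵢ: 113·0.02 + 113·0.84 + 218·0.07 = 112.44 m².
T₆₀ = 0.161 × 567 / 112.44 = 0.812 s.

0.81 s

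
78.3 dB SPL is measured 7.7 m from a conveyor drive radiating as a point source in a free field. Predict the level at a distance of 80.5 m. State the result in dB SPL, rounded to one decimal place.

57.9 dB SPL

Point-source attenuation: ΔL = 20·log₁₀(r₂/r₁) = 20·log₁₀(80.5/7.7) = 20.386 dB.
L₂ = 78.3 − 20·log₁₀(80.5/7.7) = 78.3 − 20.386 = 57.91 dB SPL.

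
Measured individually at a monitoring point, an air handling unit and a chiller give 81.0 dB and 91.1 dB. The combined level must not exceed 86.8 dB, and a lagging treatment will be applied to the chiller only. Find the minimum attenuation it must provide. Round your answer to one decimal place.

The untreated sources together contribute 10^(81.0/10) = 1.259e+08, i.e. 81.00 dB.
The limit corresponds to 10^(86.8/10) = 4.786e+08; subtracting the fixed part leaves 3.527e+08 for the chiller, i.e. 85.47 dB.
Required insertion loss = 91.1 − 85.47 = 5.63 dB.

5.6 dB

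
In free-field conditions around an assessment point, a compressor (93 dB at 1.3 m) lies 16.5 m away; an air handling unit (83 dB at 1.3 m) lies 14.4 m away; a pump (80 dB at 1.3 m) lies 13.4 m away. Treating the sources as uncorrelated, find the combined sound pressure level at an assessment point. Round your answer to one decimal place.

Propagate each source to the receiver with L = L_ref − 20·log₁₀(r/r_ref), then add intensities.
compressor: 93 − 20·log₁₀(16.5/1.3) = 93 − 22.07 = 70.93 dB.
air handling unit: 83 − 20·log₁₀(14.4/1.3) = 83 − 20.89 = 62.11 dB.
pump: 80 − 20·log₁₀(13.4/1.3) = 80 − 20.26 = 59.74 dB.
Σ 10^(L/10) = 1.495e+07 → L_total = 10·log₁₀(1.495e+07) = 71.75 dB.

71.7 dB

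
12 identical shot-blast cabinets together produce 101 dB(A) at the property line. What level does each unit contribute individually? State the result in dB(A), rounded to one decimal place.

For N identical incoherent sources L_total = L₁ + 10·log₁₀ N, so L₁ = 101 − 10·log₁₀(12) = 101 − 10.792.

90.2 dB(A)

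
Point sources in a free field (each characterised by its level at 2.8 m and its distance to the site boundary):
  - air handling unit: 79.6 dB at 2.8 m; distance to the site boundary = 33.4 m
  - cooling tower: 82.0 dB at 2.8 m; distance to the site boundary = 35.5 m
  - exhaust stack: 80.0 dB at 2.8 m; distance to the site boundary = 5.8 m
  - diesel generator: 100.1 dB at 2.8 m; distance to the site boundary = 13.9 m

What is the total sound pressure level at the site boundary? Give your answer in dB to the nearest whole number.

86 dB

Apply inverse-square spreading to bring every level to the receiver, then sum 10^(L/10).
air handling unit: 79.6 − 20·log₁₀(33.4/2.8) = 79.6 − 21.53 = 58.07 dB.
cooling tower: 82.0 − 20·log₁₀(35.5/2.8) = 82.0 − 22.06 = 59.94 dB.
exhaust stack: 80.0 − 20·log₁₀(5.8/2.8) = 80.0 − 6.33 = 73.67 dB.
diesel generator: 100.1 − 20·log₁₀(13.9/2.8) = 100.1 − 13.92 = 86.18 dB.
Σ 10^(L/10) = 4.402e+08 → L_total = 10·log₁₀(4.402e+08) = 86.44 dB.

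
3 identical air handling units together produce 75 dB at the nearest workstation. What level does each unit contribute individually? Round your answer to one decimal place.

70.2 dB

For N identical incoherent sources L_total = L₁ + 10·log₁₀ N, so L₁ = 75 − 10·log₁₀(3) = 75 − 4.771.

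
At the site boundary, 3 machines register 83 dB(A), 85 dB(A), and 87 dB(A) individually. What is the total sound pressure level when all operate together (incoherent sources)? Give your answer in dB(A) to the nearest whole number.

90 dB(A)

Incoherent sources combine by intensity addition: L_total = 10·log₁₀(Σ 10^(L_i/10)).
Σ 10^(L/10) = 10^(83/10) + 10^(85/10) + 10^(87/10) = 1.017e+09.
L_total = 10·log₁₀(1.017e+09) = 90.07 dB(A).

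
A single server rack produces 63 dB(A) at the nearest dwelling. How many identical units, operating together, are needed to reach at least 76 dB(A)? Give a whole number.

20

Need L₁ + 10·log₁₀ N ≥ 76, i.e. log₁₀ N ≥ 1.30.
N ≥ 10^(13.0/10) = 19.953, so N = 20.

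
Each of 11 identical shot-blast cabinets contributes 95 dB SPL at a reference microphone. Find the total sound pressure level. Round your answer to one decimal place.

L_total = L₁ + 10·log₁₀ N for N identical incoherent sources.
L_total = 95 + 10·log₁₀(11) = 95 + 10.414 = 105.41 dB SPL.

105.4 dB SPL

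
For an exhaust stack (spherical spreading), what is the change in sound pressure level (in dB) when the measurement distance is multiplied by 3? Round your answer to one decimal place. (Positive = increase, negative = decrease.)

With spherical spreading the level changes by −20·log₁₀(r₂/r₁).
ΔL = −20·log₁₀(3) = -9.54 dB.

-9.5 dB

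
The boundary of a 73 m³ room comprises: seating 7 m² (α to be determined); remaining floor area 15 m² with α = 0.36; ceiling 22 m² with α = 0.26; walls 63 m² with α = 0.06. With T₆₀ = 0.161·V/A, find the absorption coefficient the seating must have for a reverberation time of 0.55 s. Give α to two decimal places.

0.92

From T₆₀ = 0.161·V/A, the target T₆₀ = 0.55 s needs A = 0.161·73/0.55 = 21.37 m².
Absorption from the other surfaces = 15·0.36 + 22·0.26 + 63·0.06 = 14.90 m², so the seating must supply 6.47 m² over 7 m².
α = 6.47/7 = 0.924.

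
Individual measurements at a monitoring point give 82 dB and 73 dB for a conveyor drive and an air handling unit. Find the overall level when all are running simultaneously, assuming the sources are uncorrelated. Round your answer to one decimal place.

82.5 dB

Incoherent sources combine by intensity addition: L_total = 10·log₁₀(Σ 10^(L_i/10)).
Σ 10^(L/10) = 10^(82/10) + 10^(73/10) = 1.784e+08.
L_total = 10·log₁₀(1.784e+08) = 82.51 dB.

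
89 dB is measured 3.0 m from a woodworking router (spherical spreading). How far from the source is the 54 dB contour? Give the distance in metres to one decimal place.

168.7 m

The 35.0 dB drop corresponds to a distance ratio of 10^(35.0/20) for a point source.
r₂ = 3.0·10^((89−54)/20) = 3.0·10^(35.0/20) = 168.70 m.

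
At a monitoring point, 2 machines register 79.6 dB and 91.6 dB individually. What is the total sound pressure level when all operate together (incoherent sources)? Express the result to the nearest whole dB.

92 dB

For uncorrelated sources the intensities add, so convert each level to linear form, sum, and take 10·log₁₀ of the total.
Σ 10^(L/10) = 10^(79.6/10) + 10^(91.6/10) = 1.537e+09.
L_total = 10·log₁₀(1.537e+09) = 91.87 dB.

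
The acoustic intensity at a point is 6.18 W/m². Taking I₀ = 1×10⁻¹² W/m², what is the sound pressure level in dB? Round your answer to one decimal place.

127.9 dB

I/I₀ = 6.18/10⁻¹² = 6.18×10^12, and L = 10·log₁₀(I/I₀).
L = 10·(0.7910 + 12) = 127.91 dB.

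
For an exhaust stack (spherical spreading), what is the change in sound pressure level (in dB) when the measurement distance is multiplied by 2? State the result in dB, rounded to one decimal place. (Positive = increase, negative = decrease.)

Point-source spreading: ΔL = −20·log₁₀(r₂/r₁).
ΔL = −20·log₁₀(2) = -6.02 dB.

-6.0 dB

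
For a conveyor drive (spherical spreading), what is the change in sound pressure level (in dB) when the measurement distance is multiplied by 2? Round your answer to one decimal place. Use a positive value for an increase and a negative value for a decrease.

With spherical spreading the level changes by −20·log₁₀(r₂/r₁).
ΔL = −20·log₁₀(2) = -6.02 dB.

-6.0 dB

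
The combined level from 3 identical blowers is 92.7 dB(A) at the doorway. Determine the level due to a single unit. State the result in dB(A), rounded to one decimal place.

87.9 dB(A)

For N identical incoherent sources L_total = L₁ + 10·log₁₀ N, so L₁ = 92.7 − 10·log₁₀(3) = 92.7 − 4.771.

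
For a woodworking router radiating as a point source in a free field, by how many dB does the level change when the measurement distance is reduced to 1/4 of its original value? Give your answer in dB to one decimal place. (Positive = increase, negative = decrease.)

A point source loses 6 dB per doubling of distance; generally ΔL = −20·log₁₀(r₂/r₁).
ΔL = −20·log₁₀(0.25) = +12.04 dB.

+12.0 dB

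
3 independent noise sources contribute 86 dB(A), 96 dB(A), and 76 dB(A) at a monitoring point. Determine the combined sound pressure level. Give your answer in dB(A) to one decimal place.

96.5 dB(A)

For uncorrelated sources the intensities add, so convert each level to linear form, sum, and take 10·log₁₀ of the total.
Σ 10^(L/10) = 10^(86/10) + 10^(96/10) + 10^(76/10) = 4.419e+09.
L_total = 10·log₁₀(4.419e+09) = 96.45 dB(A).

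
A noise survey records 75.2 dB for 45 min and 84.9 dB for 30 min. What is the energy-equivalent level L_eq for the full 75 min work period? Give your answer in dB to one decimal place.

The energy average is taken in the linear domain: L_eq = 10·log₁₀[(Σ tᵢ·10^(Lᵢ/10))/T], T = 75 min.
Σ tᵢ·10^(Lᵢ/10) = 45·10^(75.2/10) + 30·10^(84.9/10) = 1.076e+10.
L_eq = 10·log₁₀(1.076e+10/75) = 81.57 dB.

81.6 dB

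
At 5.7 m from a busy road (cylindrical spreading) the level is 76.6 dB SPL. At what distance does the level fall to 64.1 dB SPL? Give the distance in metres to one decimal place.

101.4 m

For a line source L₁ − L₂ = 10·log₁₀(r₂/r₁), so r₂ = r₁·10^((L₁−L₂)/10).
r₂ = 5.7·10^((76.6−64.1)/10) = 5.7·10^(12.5/10) = 101.36 m.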